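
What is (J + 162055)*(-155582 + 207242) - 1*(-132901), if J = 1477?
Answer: 8448196021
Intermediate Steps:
(J + 162055)*(-155582 + 207242) - 1*(-132901) = (1477 + 162055)*(-155582 + 207242) - 1*(-132901) = 163532*51660 + 132901 = 8448063120 + 132901 = 8448196021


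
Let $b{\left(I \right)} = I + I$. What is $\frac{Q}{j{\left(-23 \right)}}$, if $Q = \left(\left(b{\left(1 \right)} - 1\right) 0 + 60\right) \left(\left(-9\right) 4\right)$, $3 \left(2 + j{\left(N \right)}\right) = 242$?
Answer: $- \frac{1620}{59} \approx -27.458$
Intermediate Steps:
$b{\left(I \right)} = 2 I$
$j{\left(N \right)} = \frac{236}{3}$ ($j{\left(N \right)} = -2 + \frac{1}{3} \cdot 242 = -2 + \frac{242}{3} = \frac{236}{3}$)
$Q = -2160$ ($Q = \left(\left(2 \cdot 1 - 1\right) 0 + 60\right) \left(\left(-9\right) 4\right) = \left(\left(2 - 1\right) 0 + 60\right) \left(-36\right) = \left(1 \cdot 0 + 60\right) \left(-36\right) = \left(0 + 60\right) \left(-36\right) = 60 \left(-36\right) = -2160$)
$\frac{Q}{j{\left(-23 \right)}} = - \frac{2160}{\frac{236}{3}} = \left(-2160\right) \frac{3}{236} = - \frac{1620}{59}$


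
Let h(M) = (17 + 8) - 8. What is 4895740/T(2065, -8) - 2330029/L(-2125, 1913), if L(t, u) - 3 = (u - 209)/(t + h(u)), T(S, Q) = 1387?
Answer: -1697477787821/1601985 ≈ -1.0596e+6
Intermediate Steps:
h(M) = 17 (h(M) = 25 - 8 = 17)
L(t, u) = 3 + (-209 + u)/(17 + t) (L(t, u) = 3 + (u - 209)/(t + 17) = 3 + (-209 + u)/(17 + t))
4895740/T(2065, -8) - 2330029/L(-2125, 1913) = 4895740/1387 - 2330029*(17 - 2125)/(-158 + 1913 + 3*(-2125)) = 4895740*(1/1387) - 2330029*(-2108/(-158 + 1913 - 6375)) = 4895740/1387 - 2330029/((-1/2108*(-4620))) = 4895740/1387 - 2330029/1155/527 = 4895740/1387 - 2330029*527/1155 = 4895740/1387 - 1227925283/1155 = -1697477787821/1601985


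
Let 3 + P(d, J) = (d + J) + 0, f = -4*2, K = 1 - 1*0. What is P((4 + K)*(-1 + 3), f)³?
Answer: -1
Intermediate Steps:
K = 1 (K = 1 + 0 = 1)
f = -8
P(d, J) = -3 + J + d (P(d, J) = -3 + ((d + J) + 0) = -3 + ((J + d) + 0) = -3 + (J + d) = -3 + J + d)
P((4 + K)*(-1 + 3), f)³ = (-3 - 8 + (4 + 1)*(-1 + 3))³ = (-3 - 8 + 5*2)³ = (-3 - 8 + 10)³ = (-1)³ = -1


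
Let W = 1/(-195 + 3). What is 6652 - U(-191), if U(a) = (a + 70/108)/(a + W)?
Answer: 2195210236/330057 ≈ 6651.0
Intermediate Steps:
W = -1/192 (W = 1/(-192) = -1/192 ≈ -0.0052083)
U(a) = (35/54 + a)/(-1/192 + a) (U(a) = (a + 70/108)/(a - 1/192) = (a + 70*(1/108))/(-1/192 + a) = (a + 35/54)/(-1/192 + a) = (35/54 + a)/(-1/192 + a))
6652 - U(-191) = 6652 - 32*(35 + 54*(-191))/(9*(-1 + 192*(-191))) = 6652 - 32*(35 - 10314)/(9*(-1 - 36672)) = 6652 - 32*(-10279)/(9*(-36673)) = 6652 - 32*(-1)*(-10279)/(9*36673) = 6652 - 1*328928/330057 = 6652 - 328928/330057 = 2195210236/330057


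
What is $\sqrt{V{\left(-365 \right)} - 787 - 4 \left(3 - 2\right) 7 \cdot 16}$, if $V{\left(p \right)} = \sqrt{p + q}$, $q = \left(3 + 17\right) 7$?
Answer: $\sqrt{352576 + 15 i} \approx 593.78 + 0.01 i$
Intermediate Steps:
$q = 140$ ($q = 20 \cdot 7 = 140$)
$V{\left(p \right)} = \sqrt{140 + p}$ ($V{\left(p \right)} = \sqrt{p + 140} = \sqrt{140 + p}$)
$\sqrt{V{\left(-365 \right)} - 787 - 4 \left(3 - 2\right) 7 \cdot 16} = \sqrt{\sqrt{140 - 365} - 787 - 4 \left(3 - 2\right) 7 \cdot 16} = \sqrt{\sqrt{-225} - 787 \left(-4\right) 1 \cdot 7 \cdot 16} = \sqrt{15 i - 787 \left(-4\right) 7 \cdot 16} = \sqrt{15 i - 787 \left(\left(-28\right) 16\right)} = \sqrt{15 i - -352576} = \sqrt{15 i + 352576} = \sqrt{352576 + 15 i}$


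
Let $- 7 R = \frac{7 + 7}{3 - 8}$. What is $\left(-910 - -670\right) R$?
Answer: $-96$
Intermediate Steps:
$R = \frac{2}{5}$ ($R = - \frac{\left(7 + 7\right) \frac{1}{3 - 8}}{7} = - \frac{14 \frac{1}{-5}}{7} = - \frac{14 \left(- \frac{1}{5}\right)}{7} = \left(- \frac{1}{7}\right) \left(- \frac{14}{5}\right) = \frac{2}{5} \approx 0.4$)
$\left(-910 - -670\right) R = \left(-910 - -670\right) \frac{2}{5} = \left(-910 + 670\right) \frac{2}{5} = \left(-240\right) \frac{2}{5} = -96$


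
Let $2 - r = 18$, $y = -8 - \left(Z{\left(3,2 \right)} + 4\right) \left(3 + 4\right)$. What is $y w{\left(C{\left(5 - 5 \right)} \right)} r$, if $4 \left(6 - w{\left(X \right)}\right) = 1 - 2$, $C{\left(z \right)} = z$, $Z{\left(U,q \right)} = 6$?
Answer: $7800$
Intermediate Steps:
$w{\left(X \right)} = \frac{25}{4}$ ($w{\left(X \right)} = 6 - \frac{1 - 2}{4} = 6 - - \frac{1}{4} = 6 + \frac{1}{4} = \frac{25}{4}$)
$y = -78$ ($y = -8 - \left(6 + 4\right) \left(3 + 4\right) = -8 - 10 \cdot 7 = -8 - 70 = -78$)
$r = -16$ ($r = 2 - 18 = -16$)
$y w{\left(C{\left(5 - 5 \right)} \right)} r = \left(-78\right) \frac{25}{4} \left(-16\right) = \left(- \frac{975}{2}\right) \left(-16\right) = 7800$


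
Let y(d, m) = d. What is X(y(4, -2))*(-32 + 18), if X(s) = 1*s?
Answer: -56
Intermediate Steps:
X(s) = s
X(y(4, -2))*(-32 + 18) = 4*(-32 + 18) = 4*(-14) = -56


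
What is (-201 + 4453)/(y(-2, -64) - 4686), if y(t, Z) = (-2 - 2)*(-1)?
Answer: -2126/2341 ≈ -0.90816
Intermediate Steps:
y(t, Z) = 4 (y(t, Z) = -4*(-1) = 4)
(-201 + 4453)/(y(-2, -64) - 4686) = (-201 + 4453)/(4 - 4686) = 4252/(-4682) = 4252*(-1/4682) = -2126/2341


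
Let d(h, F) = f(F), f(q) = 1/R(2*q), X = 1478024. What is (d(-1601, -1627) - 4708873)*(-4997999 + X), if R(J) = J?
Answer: 53935424988541425/3254 ≈ 1.6575e+13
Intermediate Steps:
f(q) = 1/(2*q)
d(h, F) = 1/(2*F)
(d(-1601, -1627) - 4708873)*(-4997999 + X) = ((1/2)/(-1627) - 4708873)*(-4997999 + 1478024) = ((1/2)*(-1/1627) - 4708873)*(-3519975) = (-1/3254 - 4708873)*(-3519975) = -15322672743/3254*(-3519975) = 53935424988541425/3254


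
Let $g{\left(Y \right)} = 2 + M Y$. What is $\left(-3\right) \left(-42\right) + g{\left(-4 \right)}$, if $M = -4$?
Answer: $144$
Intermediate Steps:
$g{\left(Y \right)} = 2 - 4 Y$
$\left(-3\right) \left(-42\right) + g{\left(-4 \right)} = \left(-3\right) \left(-42\right) + \left(2 - -16\right) = 126 + \left(2 + 16\right) = 126 + 18 = 144$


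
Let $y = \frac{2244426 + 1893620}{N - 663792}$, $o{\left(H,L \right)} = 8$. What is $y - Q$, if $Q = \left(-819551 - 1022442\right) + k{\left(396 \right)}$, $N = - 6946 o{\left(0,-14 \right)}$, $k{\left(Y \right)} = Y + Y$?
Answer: $\frac{662241106657}{359680} \approx 1.8412 \cdot 10^{6}$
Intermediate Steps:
$k{\left(Y \right)} = 2 Y$
$N = -55568$ ($N = \left(-6946\right) 8 = -55568$)
$Q = -1841201$ ($Q = \left(-819551 - 1022442\right) + 2 \cdot 396 = -1841993 + 792 = -1841201$)
$y = - \frac{2069023}{359680}$ ($y = \frac{2244426 + 1893620}{-55568 - 663792} = \frac{4138046}{-719360} = 4138046 \left(- \frac{1}{719360}\right) = - \frac{2069023}{359680} \approx -5.7524$)
$y - Q = - \frac{2069023}{359680} - -1841201 = - \frac{2069023}{359680} + 1841201 = \frac{662241106657}{359680}$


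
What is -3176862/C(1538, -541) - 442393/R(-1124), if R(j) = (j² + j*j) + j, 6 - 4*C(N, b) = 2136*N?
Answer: 81060724351/21949992412 ≈ 3.6930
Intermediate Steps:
C(N, b) = 3/2 - 534*N
R(j) = j + 2*j² (R(j) = (j² + j²) + j = 2*j² + j = j + 2*j²)
-3176862/C(1538, -541) - 442393/R(-1124) = -3176862/(3/2 - 534*1538) - 442393*(-1/(1124*(1 + 2*(-1124)))) = -3176862/(3/2 - 821292) - 442393*(-1/(1124*(1 - 2248))) = -3176862/(-1642581/2) - 442393/((-1124*(-2247))) = -3176862*(-2/1642581) - 442393/2525628 = 2117908/547527 - 442393*1/2525628 = 2117908/547527 - 63199/360804 = 81060724351/21949992412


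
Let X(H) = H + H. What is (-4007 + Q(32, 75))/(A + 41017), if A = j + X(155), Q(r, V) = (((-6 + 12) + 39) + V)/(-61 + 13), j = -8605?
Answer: -8019/65444 ≈ -0.12253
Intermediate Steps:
Q(r, V) = -15/16 - V/48 (Q(r, V) = ((6 + 39) + V)/(-48) = (45 + V)*(-1/48) = -15/16 - V/48)
X(H) = 2*H
A = -8295 (A = -8605 + 2*155 = -8605 + 310 = -8295)
(-4007 + Q(32, 75))/(A + 41017) = (-4007 + (-15/16 - 1/48*75))/(-8295 + 41017) = (-4007 + (-15/16 - 25/16))/32722 = (-4007 - 5/2)*(1/32722) = -8019/2*1/32722 = -8019/65444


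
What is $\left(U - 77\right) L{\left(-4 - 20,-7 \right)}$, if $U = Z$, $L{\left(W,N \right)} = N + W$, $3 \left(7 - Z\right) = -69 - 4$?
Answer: $\frac{4247}{3} \approx 1415.7$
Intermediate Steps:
$Z = \frac{94}{3}$ ($Z = 7 - \frac{-69 - 4}{3} = 7 - - \frac{73}{3} = 7 + \frac{73}{3} = \frac{94}{3} \approx 31.333$)
$U = \frac{94}{3} \approx 31.333$
$\left(U - 77\right) L{\left(-4 - 20,-7 \right)} = \left(\frac{94}{3} - 77\right) \left(-7 - 24\right) = - \frac{137 \left(-7 - 24\right)}{3} = \left(- \frac{137}{3}\right) \left(-31\right) = \frac{4247}{3}$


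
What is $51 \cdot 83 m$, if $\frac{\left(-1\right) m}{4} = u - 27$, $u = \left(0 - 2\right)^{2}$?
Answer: $389436$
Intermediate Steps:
$u = 4$ ($u = \left(-2\right)^{2} = 4$)
$m = 92$ ($m = - 4 \left(4 - 27\right) = \left(-4\right) \left(-23\right) = 92$)
$51 \cdot 83 m = 51 \cdot 83 \cdot 92 = 4233 \cdot 92 = 389436$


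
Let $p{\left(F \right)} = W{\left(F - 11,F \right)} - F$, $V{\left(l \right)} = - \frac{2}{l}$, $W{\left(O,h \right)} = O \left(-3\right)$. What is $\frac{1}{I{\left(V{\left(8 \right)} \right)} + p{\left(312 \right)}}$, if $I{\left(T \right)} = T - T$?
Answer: $- \frac{1}{1215} \approx -0.00082305$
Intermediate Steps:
$W{\left(O,h \right)} = - 3 O$
$p{\left(F \right)} = 33 - 4 F$ ($p{\left(F \right)} = - 3 \left(F - 11\right) - F = - 3 \left(-11 + F\right) - F = \left(33 - 3 F\right) - F = 33 - 4 F$)
$I{\left(T \right)} = 0$
$\frac{1}{I{\left(V{\left(8 \right)} \right)} + p{\left(312 \right)}} = \frac{1}{0 + \left(33 - 1248\right)} = \frac{1}{0 - 1215} = \frac{1}{-1215} = - \frac{1}{1215}$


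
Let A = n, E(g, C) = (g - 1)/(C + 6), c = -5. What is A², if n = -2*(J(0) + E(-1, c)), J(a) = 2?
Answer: 0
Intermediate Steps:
E(g, C) = (-1 + g)/(6 + C)
n = 0 (n = -2*(2 + (-1 - 1)/(6 - 5)) = -2*(2 - 2/1) = -2*(2 + 1*(-2)) = -2*(2 - 2) = -2*0 = 0)
A = 0
A² = 0² = 0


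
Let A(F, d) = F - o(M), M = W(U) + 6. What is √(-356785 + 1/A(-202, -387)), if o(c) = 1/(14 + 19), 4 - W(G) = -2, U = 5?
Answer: 2*I*√3964674270469/6667 ≈ 597.31*I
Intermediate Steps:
W(G) = 6 (W(G) = 4 - 1*(-2) = 4 + 2 = 6)
M = 12 (M = 6 + 6 = 12)
o(c) = 1/33
A(F, d) = -1/33 + F (A(F, d) = F - 1*1/33 = F - 1/33 = -1/33 + F)
√(-356785 + 1/A(-202, -387)) = √(-356785 + 1/(-1/33 - 202)) = √(-356785 + 1/(-6667/33)) = √(-356785 - 33/6667) = √(-2378685628/6667) = 2*I*√3964674270469/6667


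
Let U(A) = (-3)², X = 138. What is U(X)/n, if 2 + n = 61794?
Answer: 9/61792 ≈ 0.00014565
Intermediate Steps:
U(A) = 9
n = 61792 (n = -2 + 61794 = 61792)
U(X)/n = 9/61792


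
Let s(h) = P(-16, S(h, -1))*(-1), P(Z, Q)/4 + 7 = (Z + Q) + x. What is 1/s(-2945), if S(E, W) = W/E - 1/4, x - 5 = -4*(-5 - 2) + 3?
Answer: -2945/150199 ≈ -0.019607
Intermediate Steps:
x = 36 (x = 5 + (-4*(-5 - 2) + 3) = 5 + (-4*(-7) + 3) = 5 + (28 + 3) = 5 + 31 = 36)
S(E, W) = -¼ + W/E (S(E, W) = W/E - 1*¼ = W/E - ¼ = -¼ + W/E)
P(Z, Q) = 116 + 4*Q + 4*Z (P(Z, Q) = -28 + 4*((Z + Q) + 36) = -28 + 4*((Q + Z) + 36) = -28 + 4*(36 + Q + Z) = -28 + (144 + 4*Q + 4*Z) = 116 + 4*Q + 4*Z)
s(h) = -52 - 4*(-1 - h/4)/h (s(h) = (116 + 4*((-1 - h/4)/h) + 4*(-16))*(-1) = (116 + 4*(-1 - h/4)/h - 64)*(-1) = (52 + 4*(-1 - h/4)/h)*(-1) = -52 - 4*(-1 - h/4)/h)
1/s(-2945) = 1/(-51 + 4/(-2945)) = 1/(-51 + 4*(-1/2945)) = 1/(-51 - 4/2945) = 1/(-150199/2945) = -2945/150199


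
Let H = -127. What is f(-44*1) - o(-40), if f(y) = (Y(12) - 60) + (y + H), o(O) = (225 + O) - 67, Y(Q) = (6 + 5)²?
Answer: -228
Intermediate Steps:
Y(Q) = 121 (Y(Q) = 11² = 121)
o(O) = 158 + O
f(y) = -66 + y (f(y) = (121 - 60) + (y - 127) = 61 + (-127 + y) = -66 + y)
f(-44*1) - o(-40) = (-66 - 44*1) - (158 - 40) = (-66 - 44) - 1*118 = -110 - 118 = -228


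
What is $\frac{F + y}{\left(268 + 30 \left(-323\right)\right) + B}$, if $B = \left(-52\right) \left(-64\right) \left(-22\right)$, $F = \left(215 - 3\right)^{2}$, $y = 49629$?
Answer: $- \frac{94573}{82638} \approx -1.1444$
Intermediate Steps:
$F = 44944$ ($F = 212^{2} = 44944$)
$B = -73216$ ($B = 3328 \left(-22\right) = -73216$)
$\frac{F + y}{\left(268 + 30 \left(-323\right)\right) + B} = \frac{44944 + 49629}{\left(268 + 30 \left(-323\right)\right) - 73216} = \frac{94573}{\left(268 - 9690\right) - 73216} = \frac{94573}{-9422 - 73216} = \frac{94573}{-82638} = 94573 \left(- \frac{1}{82638}\right) = - \frac{94573}{82638}$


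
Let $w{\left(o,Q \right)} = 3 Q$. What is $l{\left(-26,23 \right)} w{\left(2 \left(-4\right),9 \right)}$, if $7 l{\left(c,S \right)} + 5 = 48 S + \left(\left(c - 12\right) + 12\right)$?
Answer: $\frac{28971}{7} \approx 4138.7$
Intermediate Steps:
$l{\left(c,S \right)} = - \frac{5}{7} + \frac{c}{7} + \frac{48 S}{7}$ ($l{\left(c,S \right)} = - \frac{5}{7} + \frac{48 S + \left(\left(c - 12\right) + 12\right)}{7} = - \frac{5}{7} + \frac{48 S + \left(\left(-12 + c\right) + 12\right)}{7} = - \frac{5}{7} + \frac{48 S + c}{7} = - \frac{5}{7} + \frac{c + 48 S}{7} = - \frac{5}{7} + \left(\frac{c}{7} + \frac{48 S}{7}\right) = - \frac{5}{7} + \frac{c}{7} + \frac{48 S}{7}$)
$l{\left(-26,23 \right)} w{\left(2 \left(-4\right),9 \right)} = \left(- \frac{5}{7} + \frac{1}{7} \left(-26\right) + \frac{48}{7} \cdot 23\right) 3 \cdot 9 = \left(- \frac{5}{7} - \frac{26}{7} + \frac{1104}{7}\right) 27 = \frac{1073}{7} \cdot 27 = \frac{28971}{7}$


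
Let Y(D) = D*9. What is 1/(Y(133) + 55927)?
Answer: 1/57124 ≈ 1.7506e-5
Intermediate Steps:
Y(D) = 9*D
1/(Y(133) + 55927) = 1/(9*133 + 55927) = 1/(1197 + 55927) = 1/57124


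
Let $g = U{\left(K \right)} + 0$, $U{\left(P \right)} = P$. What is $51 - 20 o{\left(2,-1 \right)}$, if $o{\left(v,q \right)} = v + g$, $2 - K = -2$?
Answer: $-69$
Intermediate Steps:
$K = 4$ ($K = 2 - -2 = 2 + 2 = 4$)
$g = 4$ ($g = 4 + 0 = 4$)
$o{\left(v,q \right)} = 4 + v$ ($o{\left(v,q \right)} = v + 4 = 4 + v$)
$51 - 20 o{\left(2,-1 \right)} = 51 - 20 \left(4 + 2\right) = 51 - 120 = -69$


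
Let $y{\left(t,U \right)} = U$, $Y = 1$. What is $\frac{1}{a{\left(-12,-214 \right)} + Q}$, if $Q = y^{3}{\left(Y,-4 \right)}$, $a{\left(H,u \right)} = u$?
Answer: $- \frac{1}{278} \approx -0.0035971$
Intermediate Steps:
$Q = -64$ ($Q = \left(-4\right)^{3} = -64$)
$\frac{1}{a{\left(-12,-214 \right)} + Q} = \frac{1}{-214 - 64} = \frac{1}{-278} = - \frac{1}{278}$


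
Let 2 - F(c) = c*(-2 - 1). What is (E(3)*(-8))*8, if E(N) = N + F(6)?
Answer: -1472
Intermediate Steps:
F(c) = 2 + 3*c (F(c) = 2 - c*(-2 - 1) = 2 - c*(-3) = 2 - (-3)*c = 2 + 3*c)
E(N) = 20 + N (E(N) = N + (2 + 3*6) = N + (2 + 18) = N + 20 = 20 + N)
(E(3)*(-8))*8 = ((20 + 3)*(-8))*8 = (23*(-8))*8 = -184*8 = -1472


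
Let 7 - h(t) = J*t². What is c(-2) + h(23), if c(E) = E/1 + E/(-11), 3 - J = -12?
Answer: -87228/11 ≈ -7929.8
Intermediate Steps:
J = 15 (J = 3 - 1*(-12) = 3 + 12 = 15)
c(E) = 10*E/11 (c(E) = E*1 + E*(-1/11) = E - E/11 = 10*E/11)
h(t) = 7 - 15*t²
c(-2) + h(23) = (10/11)*(-2) + (7 - 15*23²) = -20/11 + (7 - 15*529) = -20/11 + (7 - 7935) = -20/11 - 7928 = -87228/11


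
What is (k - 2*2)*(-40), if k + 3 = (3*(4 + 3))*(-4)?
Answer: 3640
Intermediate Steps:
k = -87 (k = -3 + (3*(4 + 3))*(-4) = -3 + (3*7)*(-4) = -3 + 21*(-4) = -3 - 84 = -87)
(k - 2*2)*(-40) = (-87 - 2*2)*(-40) = (-87 - 4)*(-40) = -91*(-40) = 3640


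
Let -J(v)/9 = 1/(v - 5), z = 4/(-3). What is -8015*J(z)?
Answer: -216405/19 ≈ -11390.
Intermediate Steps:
z = -4/3 (z = 4*(-⅓) = -4/3 ≈ -1.3333)
J(v) = -9/(-5 + v) (J(v) = -9/(v - 5) = -9/(-5 + v))
-8015*J(z) = -(-72135)/(-5 - 4/3) = -(-72135)/(-19/3) = -(-72135)*(-3)/19 = -8015*27/19 = -216405/19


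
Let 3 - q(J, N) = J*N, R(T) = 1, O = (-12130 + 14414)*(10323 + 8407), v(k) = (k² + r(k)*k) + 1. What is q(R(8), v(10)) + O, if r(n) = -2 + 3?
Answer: 42779212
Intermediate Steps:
r(n) = 1
v(k) = 1 + k + k² (v(k) = (k² + 1*k) + 1 = (k² + k) + 1 = (k + k²) + 1 = 1 + k + k²)
O = 42779320 (O = 2284*18730 = 42779320)
q(J, N) = 3 - J*N
q(R(8), v(10)) + O = (3 - 1*1*(1 + 10 + 10²)) + 42779320 = (3 - 1*1*(1 + 10 + 100)) + 42779320 = (3 - 1*1*111) + 42779320 = (3 - 111) + 42779320 = -108 + 42779320 = 42779212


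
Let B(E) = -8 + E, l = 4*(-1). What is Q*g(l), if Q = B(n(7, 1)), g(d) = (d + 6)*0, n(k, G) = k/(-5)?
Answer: 0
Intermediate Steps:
l = -4
n(k, G) = -k/5 (n(k, G) = k*(-⅕) = -k/5)
g(d) = 0 (g(d) = (6 + d)*0 = 0)
Q = -47/5 (Q = -8 - ⅕*7 = -8 - 7/5 = -47/5 ≈ -9.4000)
Q*g(l) = -47/5*0 = 0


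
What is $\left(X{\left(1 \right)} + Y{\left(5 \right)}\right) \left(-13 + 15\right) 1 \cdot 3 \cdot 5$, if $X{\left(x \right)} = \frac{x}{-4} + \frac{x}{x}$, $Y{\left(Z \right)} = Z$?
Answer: $\frac{345}{2} \approx 172.5$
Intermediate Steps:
$X{\left(x \right)} = 1 - \frac{x}{4}$ ($X{\left(x \right)} = x \left(- \frac{1}{4}\right) + 1 = - \frac{x}{4} + 1 = 1 - \frac{x}{4}$)
$\left(X{\left(1 \right)} + Y{\left(5 \right)}\right) \left(-13 + 15\right) 1 \cdot 3 \cdot 5 = \left(\left(1 - \frac{1}{4}\right) + 5\right) \left(-13 + 15\right) 1 \cdot 3 \cdot 5 = \left(\left(1 - \frac{1}{4}\right) + 5\right) 2 \cdot 1 \cdot 15 = \left(\frac{3}{4} + 5\right) 2 \cdot 1 \cdot 15 = \frac{23}{4} \cdot 2 \cdot 1 \cdot 15 = \frac{23}{2} \cdot 1 \cdot 15 = \frac{23}{2} \cdot 15 = \frac{345}{2}$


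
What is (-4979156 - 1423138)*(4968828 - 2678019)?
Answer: -14666432715846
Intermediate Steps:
(-4979156 - 1423138)*(4968828 - 2678019) = -6402294*2290809 = -14666432715846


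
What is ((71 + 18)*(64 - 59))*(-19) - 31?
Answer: -8486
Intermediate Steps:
((71 + 18)*(64 - 59))*(-19) - 31 = (89*5)*(-19) - 31 = 445*(-19) - 31 = -8455 - 31 = -8486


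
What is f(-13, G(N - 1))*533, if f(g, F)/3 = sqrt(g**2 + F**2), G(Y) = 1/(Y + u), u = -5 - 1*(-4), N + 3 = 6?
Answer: 1599*sqrt(170) ≈ 20848.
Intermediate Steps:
N = 3 (N = -3 + 6 = 3)
u = -1 (u = -5 + 4 = -1)
G(Y) = 1/(-1 + Y) (G(Y) = 1/(Y - 1) = 1/(-1 + Y))
f(g, F) = 3*sqrt(F**2 + g**2) (f(g, F) = 3*sqrt(g**2 + F**2) = 3*sqrt(F**2 + g**2))
f(-13, G(N - 1))*533 = (3*sqrt((1/(-1 + (3 - 1)))**2 + (-13)**2))*533 = (3*sqrt((1/(-1 + 2))**2 + 169))*533 = (3*sqrt((1/1)**2 + 169))*533 = (3*sqrt(1**2 + 169))*533 = (3*sqrt(1 + 169))*533 = (3*sqrt(170))*533 = 1599*sqrt(170)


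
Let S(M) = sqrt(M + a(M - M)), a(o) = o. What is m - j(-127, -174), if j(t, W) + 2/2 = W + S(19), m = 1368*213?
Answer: 291559 - sqrt(19) ≈ 2.9155e+5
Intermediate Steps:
m = 291384
S(M) = sqrt(M) (S(M) = sqrt(M + (M - M)) = sqrt(M + 0) = sqrt(M))
j(t, W) = -1 + W + sqrt(19) (j(t, W) = -1 + (W + sqrt(19)) = -1 + W + sqrt(19))
m - j(-127, -174) = 291384 - (-1 - 174 + sqrt(19)) = 291384 - (-175 + sqrt(19)) = 291384 + (175 - sqrt(19)) = 291559 - sqrt(19)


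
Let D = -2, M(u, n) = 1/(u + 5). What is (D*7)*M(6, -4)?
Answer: -14/11 ≈ -1.2727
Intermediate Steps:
M(u, n) = 1/(5 + u)
(D*7)*M(6, -4) = (-2*7)/(5 + 6) = -14/11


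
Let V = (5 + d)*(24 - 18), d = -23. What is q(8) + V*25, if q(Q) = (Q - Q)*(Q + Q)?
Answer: -2700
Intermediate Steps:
q(Q) = 0 (q(Q) = 0*(2*Q) = 0)
V = -108 (V = (5 - 23)*(24 - 18) = -18*6 = -108)
q(8) + V*25 = 0 - 108*25 = 0 - 2700 = -2700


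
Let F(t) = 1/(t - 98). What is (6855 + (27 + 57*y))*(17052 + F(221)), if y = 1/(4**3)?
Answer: 307971288495/2624 ≈ 1.1737e+8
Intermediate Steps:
y = 1/64 ≈ 0.015625
F(t) = 1/(-98 + t)
(6855 + (27 + 57*y))*(17052 + F(221)) = (6855 + (27 + 57*(1/64)))*(17052 + 1/(-98 + 221)) = (6855 + (27 + 57/64))*(17052 + 1/123) = (6855 + 1785/64)*(17052 + 1/123) = (440505/64)*(2097397/123) = 307971288495/2624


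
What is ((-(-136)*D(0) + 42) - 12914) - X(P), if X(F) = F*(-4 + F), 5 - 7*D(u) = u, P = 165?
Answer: -275379/7 ≈ -39340.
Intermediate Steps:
D(u) = 5/7 - u/7
((-(-136)*D(0) + 42) - 12914) - X(P) = ((-(-136)*(5/7 - ⅐*0) + 42) - 12914) - 165*(-4 + 165) = ((-(-136)*(5/7 + 0) + 42) - 12914) - 165*161 = ((-(-136)*5/7 + 42) - 12914) - 1*26565 = ((-68*(-10/7) + 42) - 12914) - 26565 = ((680/7 + 42) - 12914) - 26565 = (974/7 - 12914) - 26565 = -89424/7 - 26565 = -275379/7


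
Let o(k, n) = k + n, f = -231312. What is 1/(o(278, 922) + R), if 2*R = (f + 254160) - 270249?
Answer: -2/245001 ≈ -8.1632e-6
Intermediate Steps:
R = -247401/2 (R = ((-231312 + 254160) - 270249)/2 = (22848 - 270249)/2 = (½)*(-247401) = -247401/2 ≈ -1.2370e+5)
1/(o(278, 922) + R) = 1/((278 + 922) - 247401/2) = 1/(1200 - 247401/2) = 1/(-245001/2) = -2/245001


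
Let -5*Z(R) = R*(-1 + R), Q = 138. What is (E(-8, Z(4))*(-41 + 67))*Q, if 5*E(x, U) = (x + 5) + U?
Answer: -96876/25 ≈ -3875.0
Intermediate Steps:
Z(R) = -R*(-1 + R)/5
E(x, U) = 1 + U/5 + x/5 (E(x, U) = ((x + 5) + U)/5 = ((5 + x) + U)/5 = (5 + U + x)/5 = 1 + U/5 + x/5)
(E(-8, Z(4))*(-41 + 67))*Q = ((1 + ((⅕)*4*(1 - 1*4))/5 + (⅕)*(-8))*(-41 + 67))*138 = ((1 + ((⅕)*4*(1 - 4))/5 - 8/5)*26)*138 = ((1 + ((⅕)*4*(-3))/5 - 8/5)*26)*138 = ((1 + (⅕)*(-12/5) - 8/5)*26)*138 = ((1 - 12/25 - 8/5)*26)*138 = -27/25*26*138 = -702/25*138 = -96876/25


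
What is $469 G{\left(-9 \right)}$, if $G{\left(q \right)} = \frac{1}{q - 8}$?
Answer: $- \frac{469}{17} \approx -27.588$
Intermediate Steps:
$G{\left(q \right)} = \frac{1}{-8 + q}$
$469 G{\left(-9 \right)} = \frac{469}{-8 - 9} = \frac{469}{-17} = 469 \left(- \frac{1}{17}\right) = - \frac{469}{17}$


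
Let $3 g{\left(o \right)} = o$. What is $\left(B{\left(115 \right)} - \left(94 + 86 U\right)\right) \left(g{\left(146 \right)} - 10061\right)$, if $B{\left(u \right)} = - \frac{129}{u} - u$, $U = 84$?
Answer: $\frac{25679352188}{345} \approx 7.4433 \cdot 10^{7}$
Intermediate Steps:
$B{\left(u \right)} = - u - \frac{129}{u}$
$g{\left(o \right)} = \frac{o}{3}$
$\left(B{\left(115 \right)} - \left(94 + 86 U\right)\right) \left(g{\left(146 \right)} - 10061\right) = \left(\left(\left(-1\right) 115 - \frac{129}{115}\right) - 7318\right) \left(\frac{1}{3} \cdot 146 - 10061\right) = \left(\left(-115 - \frac{129}{115}\right) - 7318\right) \left(\frac{146}{3} - 10061\right) = \left(\left(-115 - \frac{129}{115}\right) - 7318\right) \left(- \frac{30037}{3}\right) = \left(- \frac{13354}{115} - 7318\right) \left(- \frac{30037}{3}\right) = \left(- \frac{854924}{115}\right) \left(- \frac{30037}{3}\right) = \frac{25679352188}{345}$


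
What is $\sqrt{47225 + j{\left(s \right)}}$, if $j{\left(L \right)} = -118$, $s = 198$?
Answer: $17 \sqrt{163} \approx 217.04$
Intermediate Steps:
$\sqrt{47225 + j{\left(s \right)}} = \sqrt{47225 - 118} = \sqrt{47107} = 17 \sqrt{163}$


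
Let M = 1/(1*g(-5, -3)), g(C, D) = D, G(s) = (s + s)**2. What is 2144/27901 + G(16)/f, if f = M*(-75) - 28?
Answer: -28564192/83703 ≈ -341.26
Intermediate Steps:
G(s) = 4*s**2 (G(s) = (2*s)**2 = 4*s**2)
M = -1/3 (M = 1/(1*(-3)) = 1/(-3) = -1/3 ≈ -0.33333)
f = -3 (f = -1/3*(-75) - 28 = 25 - 28 = -3)
2144/27901 + G(16)/f = 2144/27901 + (4*16**2)/(-3) = 2144*(1/27901) + (4*256)*(-1/3) = 2144/27901 + 1024*(-1/3) = 2144/27901 - 1024/3 = -28564192/83703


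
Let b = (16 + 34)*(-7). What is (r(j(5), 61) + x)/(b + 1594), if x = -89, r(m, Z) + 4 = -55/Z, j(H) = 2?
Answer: -1432/18971 ≈ -0.075484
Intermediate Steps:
r(m, Z) = -4 - 55/Z
b = -350 (b = 50*(-7) = -350)
(r(j(5), 61) + x)/(b + 1594) = ((-4 - 55/61) - 89)/(-350 + 1594) = ((-4 - 55*1/61) - 89)/1244 = ((-4 - 55/61) - 89)*(1/1244) = (-299/61 - 89)*(1/1244) = -5728/61*1/1244 = -1432/18971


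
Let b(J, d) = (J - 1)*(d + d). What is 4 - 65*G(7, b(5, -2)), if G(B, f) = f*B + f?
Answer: 8324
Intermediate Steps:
b(J, d) = 2*d*(-1 + J) (b(J, d) = (-1 + J)*(2*d) = 2*d*(-1 + J))
G(B, f) = f + B*f (G(B, f) = B*f + f = f + B*f)
4 - 65*G(7, b(5, -2)) = 4 - 65*2*(-2)*(-1 + 5)*(1 + 7) = 4 - 65*2*(-2)*4*8 = 4 - (-1040)*8 = 4 - 65*(-128) = 4 + 8320 = 8324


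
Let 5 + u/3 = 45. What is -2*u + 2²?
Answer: -236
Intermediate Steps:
u = 120 (u = -15 + 3*45 = -15 + 135 = 120)
-2*u + 2² = -2*120 + 2² = -240 + 4 = -236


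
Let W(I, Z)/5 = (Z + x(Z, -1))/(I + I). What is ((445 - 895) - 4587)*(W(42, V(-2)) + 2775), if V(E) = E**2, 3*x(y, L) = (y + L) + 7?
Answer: -587154695/42 ≈ -1.3980e+7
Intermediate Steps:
x(y, L) = 7/3 + L/3 + y/3 (x(y, L) = ((y + L) + 7)/3 = ((L + y) + 7)/3 = (7 + L + y)/3 = 7/3 + L/3 + y/3)
W(I, Z) = 5*(2 + 4*Z/3)/(2*I) (W(I, Z) = 5*((Z + (7/3 + (1/3)*(-1) + Z/3))/(I + I)) = 5*((Z + (7/3 - 1/3 + Z/3))/((2*I))) = 5*((Z + (2 + Z/3))*(1/(2*I))) = 5*((2 + 4*Z/3)*(1/(2*I))) = 5*((2 + 4*Z/3)/(2*I)) = 5*(2 + 4*Z/3)/(2*I))
((445 - 895) - 4587)*(W(42, V(-2)) + 2775) = ((445 - 895) - 4587)*((5/3)*(3 + 2*(-2)**2)/42 + 2775) = (-450 - 4587)*((5/3)*(1/42)*(3 + 2*4) + 2775) = -5037*((5/3)*(1/42)*(3 + 8) + 2775) = -5037*((5/3)*(1/42)*11 + 2775) = -5037*(55/126 + 2775) = -5037*349705/126 = -587154695/42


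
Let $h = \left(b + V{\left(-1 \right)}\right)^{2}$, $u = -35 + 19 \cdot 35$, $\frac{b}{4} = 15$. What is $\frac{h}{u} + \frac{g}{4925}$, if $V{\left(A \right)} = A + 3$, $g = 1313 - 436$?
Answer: $\frac{1948421}{310275} \approx 6.2797$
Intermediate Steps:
$b = 60$ ($b = 4 \cdot 15 = 60$)
$g = 877$
$V{\left(A \right)} = 3 + A$
$u = 630$ ($u = -35 + 665 = 630$)
$h = 3844$ ($h = \left(60 + \left(3 - 1\right)\right)^{2} = \left(60 + 2\right)^{2} = 62^{2} = 3844$)
$\frac{h}{u} + \frac{g}{4925} = \frac{3844}{630} + \frac{877}{4925} = 3844 \cdot \frac{1}{630} + 877 \cdot \frac{1}{4925} = \frac{1922}{315} + \frac{877}{4925} = \frac{1948421}{310275}$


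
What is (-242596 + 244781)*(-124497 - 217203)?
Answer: -746614500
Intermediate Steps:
(-242596 + 244781)*(-124497 - 217203) = 2185*(-341700) = -746614500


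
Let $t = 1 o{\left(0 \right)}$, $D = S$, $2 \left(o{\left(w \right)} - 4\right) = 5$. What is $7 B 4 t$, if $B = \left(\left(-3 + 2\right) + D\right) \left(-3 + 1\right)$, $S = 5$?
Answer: $-1456$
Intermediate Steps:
$o{\left(w \right)} = \frac{13}{2}$ ($o{\left(w \right)} = 4 + \frac{1}{2} \cdot 5 = 4 + \frac{5}{2} = \frac{13}{2}$)
$D = 5$
$t = \frac{13}{2}$ ($t = 1 \cdot \frac{13}{2} = \frac{13}{2} \approx 6.5$)
$B = -8$ ($B = \left(\left(-3 + 2\right) + 5\right) \left(-3 + 1\right) = \left(-1 + 5\right) \left(-2\right) = 4 \left(-2\right) = -8$)
$7 B 4 t = 7 \left(-8\right) 4 \cdot \frac{13}{2} = \left(-56\right) 4 \cdot \frac{13}{2} = \left(-224\right) \frac{13}{2} = -1456$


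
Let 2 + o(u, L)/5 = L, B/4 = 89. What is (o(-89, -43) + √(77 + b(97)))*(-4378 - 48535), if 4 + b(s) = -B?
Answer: 11905425 - 52913*I*√283 ≈ 1.1905e+7 - 8.9013e+5*I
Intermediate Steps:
B = 356 (B = 4*89 = 356)
b(s) = -360 (b(s) = -4 - 1*356 = -4 - 356 = -360)
o(u, L) = -10 + 5*L
(o(-89, -43) + √(77 + b(97)))*(-4378 - 48535) = ((-10 + 5*(-43)) + √(77 - 360))*(-4378 - 48535) = ((-10 - 215) + √(-283))*(-52913) = (-225 + I*√283)*(-52913) = 11905425 - 52913*I*√283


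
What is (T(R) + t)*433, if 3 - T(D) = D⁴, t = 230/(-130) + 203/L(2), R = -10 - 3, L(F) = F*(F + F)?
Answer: -1284960841/104 ≈ -1.2355e+7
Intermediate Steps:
L(F) = 2*F² (L(F) = F*(2*F) = 2*F²)
R = -13
t = 2455/104 (t = 230/(-130) + 203/((2*2²)) = 230*(-1/130) + 203/((2*4)) = -23/13 + 203/8 = 2455/104 ≈ 23.606)
T(D) = 3 - D⁴
(T(R) + t)*433 = ((3 - 1*(-13)⁴) + 2455/104)*433 = ((3 - 1*28561) + 2455/104)*433 = ((3 - 28561) + 2455/104)*433 = (-28558 + 2455/104)*433 = -2967577/104*433 = -1284960841/104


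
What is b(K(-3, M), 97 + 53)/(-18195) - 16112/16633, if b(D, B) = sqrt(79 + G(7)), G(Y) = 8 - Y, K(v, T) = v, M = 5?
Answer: -16112/16633 - 4*sqrt(5)/18195 ≈ -0.96917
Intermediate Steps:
b(D, B) = 4*sqrt(5) (b(D, B) = sqrt(79 + (8 - 1*7)) = sqrt(79 + (8 - 7)) = sqrt(79 + 1) = sqrt(80) = 4*sqrt(5))
b(K(-3, M), 97 + 53)/(-18195) - 16112/16633 = (4*sqrt(5))/(-18195) - 16112/16633 = (4*sqrt(5))*(-1/18195) - 16112*1/16633 = -4*sqrt(5)/18195 - 16112/16633 = -16112/16633 - 4*sqrt(5)/18195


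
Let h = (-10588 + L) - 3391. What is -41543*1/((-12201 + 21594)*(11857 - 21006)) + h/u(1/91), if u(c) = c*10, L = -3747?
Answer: -69310668919166/429682785 ≈ -1.6131e+5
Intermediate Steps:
h = -17726 (h = (-10588 - 3747) - 3391 = -14335 - 3391 = -17726)
u(c) = 10*c
-41543*1/((-12201 + 21594)*(11857 - 21006)) + h/u(1/91) = -41543*1/((-12201 + 21594)*(11857 - 21006)) - 17726/(10/91) = -41543/(9393*(-9149)) - 17726/(10*(1/91)) = -41543/(-85936557) - 17726/10/91 = -41543*(-1/85936557) - 17726*91/10 = 41543/85936557 - 806533/5 = -69310668919166/429682785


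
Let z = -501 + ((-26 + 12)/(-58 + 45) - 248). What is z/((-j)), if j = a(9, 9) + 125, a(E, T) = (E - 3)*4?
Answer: 9723/1937 ≈ 5.0196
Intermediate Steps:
a(E, T) = -12 + 4*E (a(E, T) = (-3 + E)*4 = -12 + 4*E)
j = 149 (j = (-12 + 4*9) + 125 = (-12 + 36) + 125 = 24 + 125 = 149)
z = -9723/13 (z = -501 + (-14/(-13) - 248) = -501 + (-14*(-1/13) - 248) = -501 + (14/13 - 248) = -501 - 3210/13 = -9723/13 ≈ -747.92)
z/((-j)) = -9723/(13*((-1*149))) = -9723/13/(-149) = -9723/13*(-1/149) = 9723/1937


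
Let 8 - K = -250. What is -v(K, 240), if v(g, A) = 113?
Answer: -113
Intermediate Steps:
K = 258 (K = 8 - 1*(-250) = 8 + 250 = 258)
-v(K, 240) = -1*113 = -113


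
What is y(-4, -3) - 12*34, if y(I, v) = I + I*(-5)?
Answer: -392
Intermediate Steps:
y(I, v) = -4*I (y(I, v) = I - 5*I = -4*I)
y(-4, -3) - 12*34 = -4*(-4) - 12*34 = 16 - 408 = -392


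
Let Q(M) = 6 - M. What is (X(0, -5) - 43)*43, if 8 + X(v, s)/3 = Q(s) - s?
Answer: -817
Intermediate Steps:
X(v, s) = -6 - 6*s (X(v, s) = -24 + 3*((6 - s) - s) = -24 + 3*(6 - 2*s) = -24 + (18 - 6*s) = -6 - 6*s)
(X(0, -5) - 43)*43 = ((-6 - 6*(-5)) - 43)*43 = ((-6 + 30) - 43)*43 = (24 - 43)*43 = -19*43 = -817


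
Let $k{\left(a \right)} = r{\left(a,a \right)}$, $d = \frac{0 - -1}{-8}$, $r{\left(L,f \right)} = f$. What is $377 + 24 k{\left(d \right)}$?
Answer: $374$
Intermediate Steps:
$d = - \frac{1}{8}$ ($d = \left(0 + 1\right) \left(- \frac{1}{8}\right) = 1 \left(- \frac{1}{8}\right) = - \frac{1}{8} \approx -0.125$)
$k{\left(a \right)} = a$
$377 + 24 k{\left(d \right)} = 377 + 24 \left(- \frac{1}{8}\right) = 377 - 3 = 374$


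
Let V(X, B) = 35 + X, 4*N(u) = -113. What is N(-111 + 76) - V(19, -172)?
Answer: -329/4 ≈ -82.250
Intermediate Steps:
N(u) = -113/4 (N(u) = (¼)*(-113) = -113/4)
N(-111 + 76) - V(19, -172) = -113/4 - (35 + 19) = -113/4 - 1*54 = -113/4 - 54 = -329/4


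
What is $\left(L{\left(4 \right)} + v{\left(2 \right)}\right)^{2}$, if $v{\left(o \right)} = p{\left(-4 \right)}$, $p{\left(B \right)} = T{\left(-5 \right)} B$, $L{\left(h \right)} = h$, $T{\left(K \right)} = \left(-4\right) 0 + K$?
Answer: $576$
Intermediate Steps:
$T{\left(K \right)} = K$ ($T{\left(K \right)} = 0 + K = K$)
$p{\left(B \right)} = - 5 B$
$v{\left(o \right)} = 20$ ($v{\left(o \right)} = \left(-5\right) \left(-4\right) = 20$)
$\left(L{\left(4 \right)} + v{\left(2 \right)}\right)^{2} = \left(4 + 20\right)^{2} = 24^{2} = 576$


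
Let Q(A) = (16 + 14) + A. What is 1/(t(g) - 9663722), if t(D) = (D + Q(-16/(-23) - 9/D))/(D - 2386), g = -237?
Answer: -4765991/46057211703716 ≈ -1.0348e-7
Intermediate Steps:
Q(A) = 30 + A
t(D) = (706/23 + D - 9/D)/(-2386 + D) (t(D) = (D + (30 + (-16/(-23) - 9/D)))/(D - 2386) = (D + (30 + (-16*(-1/23) - 9/D)))/(-2386 + D) = (D + (30 + (16/23 - 9/D)))/(-2386 + D) = (D + (706/23 - 9/D))/(-2386 + D) = (706/23 + D - 9/D)/(-2386 + D))
1/(t(g) - 9663722) = 1/((-9 + (-237)**2 + (706/23)*(-237))/((-237)*(-2386 - 237)) - 9663722) = 1/(-1/237*(-9 + 56169 - 167322/23)/(-2623) - 9663722) = 1/(-1/237*(-1/2623)*1124358/23 - 9663722) = 1/(374786/4765991 - 9663722) = 1/(-46057211703716/4765991) = -4765991/46057211703716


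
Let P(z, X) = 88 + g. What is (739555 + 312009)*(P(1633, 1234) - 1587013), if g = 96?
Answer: -1668652250556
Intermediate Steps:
P(z, X) = 184 (P(z, X) = 88 + 96 = 184)
(739555 + 312009)*(P(1633, 1234) - 1587013) = (739555 + 312009)*(184 - 1587013) = 1051564*(-1586829) = -1668652250556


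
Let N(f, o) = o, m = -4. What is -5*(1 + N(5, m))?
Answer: 15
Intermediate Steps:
-5*(1 + N(5, m)) = -5*(1 - 4) = -5*(-3) = 15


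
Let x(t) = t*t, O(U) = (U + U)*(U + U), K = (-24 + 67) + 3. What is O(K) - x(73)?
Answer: 3135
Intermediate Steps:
K = 46 (K = 43 + 3 = 46)
O(U) = 4*U**2 (O(U) = (2*U)*(2*U) = 4*U**2)
x(t) = t**2
O(K) - x(73) = 4*46**2 - 1*73**2 = 4*2116 - 1*5329 = 8464 - 5329 = 3135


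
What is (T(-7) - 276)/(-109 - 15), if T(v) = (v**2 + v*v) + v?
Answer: 185/124 ≈ 1.4919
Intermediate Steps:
T(v) = v + 2*v**2 (T(v) = (v**2 + v**2) + v = 2*v**2 + v = v + 2*v**2)
(T(-7) - 276)/(-109 - 15) = (-7*(1 + 2*(-7)) - 276)/(-109 - 15) = (-7*(1 - 14) - 276)/(-124) = (-7*(-13) - 276)*(-1/124) = (91 - 276)*(-1/124) = -185*(-1/124) = 185/124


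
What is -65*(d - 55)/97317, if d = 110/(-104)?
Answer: 1325/35388 ≈ 0.037442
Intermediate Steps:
d = -55/52 (d = 110*(-1/104) = -55/52 ≈ -1.0577)
-65*(d - 55)/97317 = -65*(-55/52 - 55)/97317 = -65*(-2915/52)*(1/97317) = (14575/4)*(1/97317) = 1325/35388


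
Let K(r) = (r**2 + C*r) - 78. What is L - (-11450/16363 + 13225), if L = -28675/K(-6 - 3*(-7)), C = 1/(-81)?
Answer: -870435531575/64862932 ≈ -13420.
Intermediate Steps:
C = -1/81 ≈ -0.012346
K(r) = -78 + r**2 - r/81 (K(r) = (r**2 - r/81) - 78 = -78 + r**2 - r/81)
L = -774225/3964 (L = -28675/(-78 + (-6 - 3*(-7))**2 - (-6 - 3*(-7))/81) = -28675/(-78 + (-6 + 21)**2 - (-6 + 21)/81) = -28675/(-78 + 15**2 - 1/81*15) = -28675/(-78 + 225 - 5/27) = -28675/3964/27 = -28675*27/3964 = -774225/3964 ≈ -195.31)
L - (-11450/16363 + 13225) = -774225/3964 - (-11450/16363 + 13225) = -774225/3964 - 1*216389225/16363 = -774225/3964 - 216389225/16363 = -870435531575/64862932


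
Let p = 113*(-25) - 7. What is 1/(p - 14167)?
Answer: -1/16999 ≈ -5.8827e-5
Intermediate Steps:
p = -2832 (p = -2825 - 7 = -2832)
1/(p - 14167) = 1/(-2832 - 14167) = 1/(-16999) = -1/16999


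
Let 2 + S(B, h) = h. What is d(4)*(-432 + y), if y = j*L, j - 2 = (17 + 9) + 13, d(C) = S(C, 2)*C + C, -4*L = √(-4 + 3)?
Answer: -1728 - 41*I ≈ -1728.0 - 41.0*I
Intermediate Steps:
S(B, h) = -2 + h
L = -I/4 (L = -√(-4 + 3)/4 = -I/4 ≈ -0.25*I)
d(C) = C (d(C) = (-2 + 2)*C + C = 0*C + C = 0 + C = C)
j = 41 (j = 2 + ((17 + 9) + 13) = 2 + (26 + 13) = 2 + 39 = 41)
y = -41*I/4 (y = 41*(-I/4) = -41*I/4 ≈ -10.25*I)
d(4)*(-432 + y) = 4*(-432 - 41*I/4) = -1728 - 41*I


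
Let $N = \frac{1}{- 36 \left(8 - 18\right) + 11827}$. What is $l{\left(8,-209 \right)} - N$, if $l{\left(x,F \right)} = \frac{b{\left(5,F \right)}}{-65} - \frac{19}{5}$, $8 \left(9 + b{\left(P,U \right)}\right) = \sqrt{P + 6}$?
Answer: $- \frac{2900571}{792155} - \frac{\sqrt{11}}{520} \approx -3.668$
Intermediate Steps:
$b{\left(P,U \right)} = -9 + \frac{\sqrt{6 + P}}{8}$ ($b{\left(P,U \right)} = -9 + \frac{\sqrt{P + 6}}{8} = -9 + \frac{\sqrt{6 + P}}{8}$)
$l{\left(x,F \right)} = - \frac{238}{65} - \frac{\sqrt{11}}{520}$ ($l{\left(x,F \right)} = \frac{-9 + \frac{\sqrt{6 + 5}}{8}}{-65} - \frac{19}{5} = \left(-9 + \frac{\sqrt{11}}{8}\right) \left(- \frac{1}{65}\right) - \frac{19}{5} = \left(\frac{9}{65} - \frac{\sqrt{11}}{520}\right) - \frac{19}{5} = - \frac{238}{65} - \frac{\sqrt{11}}{520}$)
$N = \frac{1}{12187}$ ($N = \frac{1}{\left(-36\right) \left(-10\right) + 11827} = \frac{1}{360 + 11827} = \frac{1}{12187} \approx 8.2055 \cdot 10^{-5}$)
$l{\left(8,-209 \right)} - N = \left(- \frac{238}{65} - \frac{\sqrt{11}}{520}\right) - \frac{1}{12187} = - \frac{2900571}{792155} - \frac{\sqrt{11}}{520}$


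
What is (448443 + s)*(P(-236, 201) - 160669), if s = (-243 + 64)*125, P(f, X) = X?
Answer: -68370279824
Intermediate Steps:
s = -22375 (s = -179*125 = -22375)
(448443 + s)*(P(-236, 201) - 160669) = (448443 - 22375)*(201 - 160669) = 426068*(-160468) = -68370279824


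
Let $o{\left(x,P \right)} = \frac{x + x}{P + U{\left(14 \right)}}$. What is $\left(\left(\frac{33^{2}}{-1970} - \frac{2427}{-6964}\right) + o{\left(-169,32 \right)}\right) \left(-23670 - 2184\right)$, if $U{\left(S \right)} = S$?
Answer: $\frac{15402420044283}{78884710} \approx 1.9525 \cdot 10^{5}$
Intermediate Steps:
$o{\left(x,P \right)} = \frac{2 x}{14 + P}$ ($o{\left(x,P \right)} = \frac{x + x}{P + 14} = \frac{2 x}{14 + P}$)
$\left(\left(\frac{33^{2}}{-1970} - \frac{2427}{-6964}\right) + o{\left(-169,32 \right)}\right) \left(-23670 - 2184\right) = \left(\left(\frac{33^{2}}{-1970} - \frac{2427}{-6964}\right) + 2 \left(-169\right) \frac{1}{14 + 32}\right) \left(-23670 - 2184\right) = \left(\left(1089 \left(- \frac{1}{1970}\right) - - \frac{2427}{6964}\right) + 2 \left(-169\right) \frac{1}{46}\right) \left(-25854\right) = \left(\left(- \frac{1089}{1970} + \frac{2427}{6964}\right) + 2 \left(-169\right) \frac{1}{46}\right) \left(-25854\right) = \left(- \frac{1401303}{6859540} - \frac{169}{23}\right) \left(-25854\right) = \left(- \frac{1191492229}{157769420}\right) \left(-25854\right) = \frac{15402420044283}{78884710}$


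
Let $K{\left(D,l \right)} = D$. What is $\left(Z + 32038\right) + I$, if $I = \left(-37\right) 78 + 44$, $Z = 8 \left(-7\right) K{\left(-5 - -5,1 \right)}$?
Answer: $29196$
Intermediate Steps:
$Z = 0$ ($Z = 8 \left(-7\right) \left(-5 - -5\right) = - 56 \left(-5 + 5\right) = \left(-56\right) 0 = 0$)
$I = -2842$ ($I = -2886 + 44 = -2842$)
$\left(Z + 32038\right) + I = \left(0 + 32038\right) - 2842 = 32038 - 2842 = 29196$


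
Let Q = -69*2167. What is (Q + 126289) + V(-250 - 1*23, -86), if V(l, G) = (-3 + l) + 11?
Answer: -23499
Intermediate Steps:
V(l, G) = 8 + l
Q = -149523
(Q + 126289) + V(-250 - 1*23, -86) = (-149523 + 126289) + (8 + (-250 - 1*23)) = -23234 + (8 + (-250 - 23)) = -23234 + (8 - 273) = -23234 - 265 = -23499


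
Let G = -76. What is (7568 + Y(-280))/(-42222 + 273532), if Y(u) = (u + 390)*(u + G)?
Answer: -15796/115655 ≈ -0.13658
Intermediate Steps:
Y(u) = (-76 + u)*(390 + u) (Y(u) = (u + 390)*(u - 76) = (390 + u)*(-76 + u) = (-76 + u)*(390 + u))
(7568 + Y(-280))/(-42222 + 273532) = (7568 + (-29640 + (-280)² + 314*(-280)))/(-42222 + 273532) = (7568 + (-29640 + 78400 - 87920))/231310 = (7568 - 39160)*(1/231310) = -31592*1/231310 = -15796/115655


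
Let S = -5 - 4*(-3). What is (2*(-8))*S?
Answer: -112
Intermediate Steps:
S = 7 (S = -5 + 12 = 7)
(2*(-8))*S = (2*(-8))*7 = -16*7 = -112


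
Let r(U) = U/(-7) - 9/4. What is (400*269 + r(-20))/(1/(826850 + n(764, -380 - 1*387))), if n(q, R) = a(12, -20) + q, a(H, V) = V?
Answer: 1246694636149/14 ≈ 8.9050e+10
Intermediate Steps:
n(q, R) = -20 + q
r(U) = -9/4 - U/7 (r(U) = U*(-⅐) - 9*¼ = -U/7 - 9/4 = -9/4 - U/7)
(400*269 + r(-20))/(1/(826850 + n(764, -380 - 1*387))) = (400*269 + (-9/4 - ⅐*(-20)))/(1/(826850 + (-20 + 764))) = (107600 + (-9/4 + 20/7))/(1/(826850 + 744)) = (107600 + 17/28)/(1/827594) = 3012817/(28*(1/827594)) = (3012817/28)*827594 = 1246694636149/14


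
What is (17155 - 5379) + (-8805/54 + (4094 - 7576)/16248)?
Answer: 283025459/24372 ≈ 11613.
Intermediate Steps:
(17155 - 5379) + (-8805/54 + (4094 - 7576)/16248) = 11776 + (-8805*1/54 - 3482*1/16248) = 11776 + (-2935/18 - 1741/8124) = 11776 - 3979213/24372 = 283025459/24372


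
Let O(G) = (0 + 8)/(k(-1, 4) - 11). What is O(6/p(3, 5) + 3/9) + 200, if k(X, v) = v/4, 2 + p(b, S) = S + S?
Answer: 996/5 ≈ 199.20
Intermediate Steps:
p(b, S) = -2 + 2*S (p(b, S) = -2 + (S + S) = -2 + 2*S)
k(X, v) = v/4 (k(X, v) = v*(1/4) = v/4)
O(G) = -4/5 (O(G) = (0 + 8)/((1/4)*4 - 11) = 8/(1 - 11) = 8/(-10) = 8*(-1/10) = -4/5)
O(6/p(3, 5) + 3/9) + 200 = -4/5 + 200 = 996/5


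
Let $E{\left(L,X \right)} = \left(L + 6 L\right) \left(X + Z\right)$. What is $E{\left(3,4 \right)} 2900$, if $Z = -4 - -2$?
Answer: $121800$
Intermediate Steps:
$Z = -2$ ($Z = -4 + 2 = -2$)
$E{\left(L,X \right)} = 7 L \left(-2 + X\right)$ ($E{\left(L,X \right)} = \left(L + 6 L\right) \left(X - 2\right) = 7 L \left(-2 + X\right)$)
$E{\left(3,4 \right)} 2900 = 7 \cdot 3 \left(-2 + 4\right) 2900 = 7 \cdot 3 \cdot 2 \cdot 2900 = 42 \cdot 2900 = 121800$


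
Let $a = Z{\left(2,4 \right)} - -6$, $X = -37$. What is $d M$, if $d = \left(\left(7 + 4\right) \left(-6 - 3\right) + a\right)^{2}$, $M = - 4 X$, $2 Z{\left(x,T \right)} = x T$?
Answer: $1172308$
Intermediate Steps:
$Z{\left(x,T \right)} = \frac{T x}{2}$ ($Z{\left(x,T \right)} = \frac{x T}{2} = \frac{T x}{2}$)
$a = 10$ ($a = \frac{1}{2} \cdot 4 \cdot 2 - -6 = 4 + 6 = 10$)
$M = 148$ ($M = \left(-4\right) \left(-37\right) = 148$)
$d = 7921$ ($d = \left(\left(7 + 4\right) \left(-6 - 3\right) + 10\right)^{2} = \left(11 \left(-9\right) + 10\right)^{2} = \left(-99 + 10\right)^{2} = \left(-89\right)^{2} = 7921$)
$d M = 7921 \cdot 148 = 1172308$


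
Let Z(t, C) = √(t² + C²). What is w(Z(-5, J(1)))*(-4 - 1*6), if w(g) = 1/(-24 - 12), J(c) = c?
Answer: 5/18 ≈ 0.27778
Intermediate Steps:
Z(t, C) = √(C² + t²)
w(g) = -1/36 (w(g) = 1/(-36) = -1/36)
w(Z(-5, J(1)))*(-4 - 1*6) = -(-4 - 1*6)/36 = -(-4 - 6)/36 = -1/36*(-10) = 5/18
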